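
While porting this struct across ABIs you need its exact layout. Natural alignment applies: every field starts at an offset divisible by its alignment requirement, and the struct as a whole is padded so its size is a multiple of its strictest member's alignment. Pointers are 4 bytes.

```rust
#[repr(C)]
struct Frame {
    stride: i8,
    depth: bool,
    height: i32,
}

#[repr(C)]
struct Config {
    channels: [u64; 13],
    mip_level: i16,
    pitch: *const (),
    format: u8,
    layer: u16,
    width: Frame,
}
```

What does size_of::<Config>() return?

128

Frame: 0..1  stride  (1B, 1-aligned); 1..2  depth  (1B, 1-aligned); 2..4  -- padding (2B); 4..8  height  (4B, 4-aligned); sizeof = 8, alignof = 4
0..104  channels  (104B, 8-aligned)
104..106  mip_level  (2B, 2-aligned)
106..108  -- padding (2B)
108..112  pitch  (4B, 4-aligned)
112..113  format  (1B, 1-aligned)
113..114  -- padding (1B)
114..116  layer  (2B, 2-aligned)
116..124  width  (8B, 4-aligned)
124..128  -- tail padding (4B)
sizeof = 128, alignof = 8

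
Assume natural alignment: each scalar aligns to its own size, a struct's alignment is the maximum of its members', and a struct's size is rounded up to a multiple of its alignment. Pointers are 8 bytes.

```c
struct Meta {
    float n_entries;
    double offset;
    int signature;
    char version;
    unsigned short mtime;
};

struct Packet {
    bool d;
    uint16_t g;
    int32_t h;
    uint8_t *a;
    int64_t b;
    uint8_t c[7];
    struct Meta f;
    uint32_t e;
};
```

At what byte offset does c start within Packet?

Meta: @0: n_entries [4B, align 4] → 4; +4 pad (align 8); @8: offset [8B, align 8] → 16; @16: signature [4B, align 4] → 20; @20: version [1B, align 1] → 21; +1 pad (align 2); @22: mtime [2B, align 2] → 24; size 24, align 8
@0: d [1B, align 1] → 1
+1 pad (align 2)
@2: g [2B, align 2] → 4
@4: h [4B, align 4] → 8
@8: a [8B, align 8] → 16
@16: b [8B, align 8] → 24
@24: c [7B, align 1] → 31

24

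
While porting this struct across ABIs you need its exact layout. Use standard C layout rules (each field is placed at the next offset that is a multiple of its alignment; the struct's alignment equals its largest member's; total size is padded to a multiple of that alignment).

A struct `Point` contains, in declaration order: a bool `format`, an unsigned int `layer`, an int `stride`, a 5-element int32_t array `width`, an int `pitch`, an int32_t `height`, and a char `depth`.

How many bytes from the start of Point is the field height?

0..1  format  (1B, 1-aligned)
1..4  -- padding (3B)
4..8  layer  (4B, 4-aligned)
8..12  stride  (4B, 4-aligned)
12..32  width  (20B, 4-aligned)
32..36  pitch  (4B, 4-aligned)
36..40  height  (4B, 4-aligned)

36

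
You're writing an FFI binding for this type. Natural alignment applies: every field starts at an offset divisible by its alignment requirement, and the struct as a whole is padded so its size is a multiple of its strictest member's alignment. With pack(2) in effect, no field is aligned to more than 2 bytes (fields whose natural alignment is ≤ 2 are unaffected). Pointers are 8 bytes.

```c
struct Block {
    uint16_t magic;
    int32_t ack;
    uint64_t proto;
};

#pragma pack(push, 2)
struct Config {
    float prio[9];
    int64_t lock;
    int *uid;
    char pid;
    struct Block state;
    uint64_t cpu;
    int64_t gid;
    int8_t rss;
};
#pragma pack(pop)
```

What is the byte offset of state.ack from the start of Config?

58

Block: magic at 0 (size 2, align 2) → ends 2; pad 2 to align 4 for ack; ack at 4 (size 4, align 4) → ends 8; proto at 8 (size 8, align 8) → ends 16; total 16 bytes, alignment 8
prio at 0 (size 36, align 2) → ends 36
lock at 36 (size 8, align 2) → ends 44
uid at 44 (size 8, align 2) → ends 52
pid at 52 (size 1, align 1) → ends 53
pad 1 to align 2 for state
state at 54 (size 16, align 2) → ends 70
within Block: ack at 4
54 + 4 = 58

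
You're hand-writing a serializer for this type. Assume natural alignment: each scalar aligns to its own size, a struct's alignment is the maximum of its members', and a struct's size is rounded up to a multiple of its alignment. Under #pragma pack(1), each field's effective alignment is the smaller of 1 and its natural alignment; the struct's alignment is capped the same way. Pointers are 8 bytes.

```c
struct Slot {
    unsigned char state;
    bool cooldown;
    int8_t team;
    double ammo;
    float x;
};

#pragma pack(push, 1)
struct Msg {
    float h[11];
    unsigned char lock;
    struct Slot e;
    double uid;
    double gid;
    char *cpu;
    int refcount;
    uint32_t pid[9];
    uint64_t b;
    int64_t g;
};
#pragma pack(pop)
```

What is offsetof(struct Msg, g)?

Slot: 0..1  state  (1B, 1-aligned); 1..2  cooldown  (1B, 1-aligned); 2..3  team  (1B, 1-aligned); 3..8  -- padding (5B); 8..16  ammo  (8B, 8-aligned); 16..20  x  (4B, 4-aligned); 20..24  -- tail padding (4B); sizeof = 24, alignof = 8
0..44  h  (44B, 1-aligned)
44..45  lock  (1B, 1-aligned)
45..69  e  (24B, 1-aligned)
69..77  uid  (8B, 1-aligned)
77..85  gid  (8B, 1-aligned)
85..93  cpu  (8B, 1-aligned)
93..97  refcount  (4B, 1-aligned)
97..133  pid  (36B, 1-aligned)
133..141  b  (8B, 1-aligned)
141..149  g  (8B, 1-aligned)

141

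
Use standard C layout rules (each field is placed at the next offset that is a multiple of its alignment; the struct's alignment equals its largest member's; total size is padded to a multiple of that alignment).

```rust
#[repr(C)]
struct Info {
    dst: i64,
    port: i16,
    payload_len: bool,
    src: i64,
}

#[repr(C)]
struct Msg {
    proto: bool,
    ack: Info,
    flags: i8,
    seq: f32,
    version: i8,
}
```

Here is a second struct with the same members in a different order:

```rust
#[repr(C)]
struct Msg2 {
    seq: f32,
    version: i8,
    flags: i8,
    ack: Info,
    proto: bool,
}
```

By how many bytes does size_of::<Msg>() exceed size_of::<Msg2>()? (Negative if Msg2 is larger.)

Info: @0: dst [8B, align 8] → 8; @8: port [2B, align 2] → 10; @10: payload_len [1B, align 1] → 11; +5 pad (align 8); @16: src [8B, align 8] → 24; size 24, align 8
@0: proto [1B, align 1] → 1
+7 pad (align 8)
@8: ack [24B, align 8] → 32
@32: flags [1B, align 1] → 33
+3 pad (align 4)
@36: seq [4B, align 4] → 40
@40: version [1B, align 1] → 41
+7 tail pad (align 8)
size 48, align 8
— Msg2 —
@0: seq [4B, align 4] → 4
@4: version [1B, align 1] → 5
@5: flags [1B, align 1] → 6
+2 pad (align 8)
@8: ack [24B, align 8] → 32
@32: proto [1B, align 1] → 33
+7 tail pad (align 8)
size 40, align 8
48 − 40 = 8

8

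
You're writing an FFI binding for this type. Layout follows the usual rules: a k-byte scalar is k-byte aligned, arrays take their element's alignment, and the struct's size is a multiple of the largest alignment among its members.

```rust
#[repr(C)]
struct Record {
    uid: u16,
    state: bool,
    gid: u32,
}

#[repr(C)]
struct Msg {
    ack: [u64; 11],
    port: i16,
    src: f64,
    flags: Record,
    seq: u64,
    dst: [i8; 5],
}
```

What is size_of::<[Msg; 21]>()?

Record: uid at 0 (size 2, align 2) → ends 2; state at 2 (size 1, align 1) → ends 3; pad 1 to align 4 for gid; gid at 4 (size 4, align 4) → ends 8; total 8 bytes, alignment 4
ack at 0 (size 88, align 8) → ends 88
port at 88 (size 2, align 2) → ends 90
pad 6 to align 8 for src
src at 96 (size 8, align 8) → ends 104
flags at 104 (size 8, align 4) → ends 112
seq at 112 (size 8, align 8) → ends 120
dst at 120 (size 5, align 1) → ends 125
tail pad 3 to reach multiple of 8
total 128 bytes, alignment 8
array of 21: 21 × 128 = 2688

2688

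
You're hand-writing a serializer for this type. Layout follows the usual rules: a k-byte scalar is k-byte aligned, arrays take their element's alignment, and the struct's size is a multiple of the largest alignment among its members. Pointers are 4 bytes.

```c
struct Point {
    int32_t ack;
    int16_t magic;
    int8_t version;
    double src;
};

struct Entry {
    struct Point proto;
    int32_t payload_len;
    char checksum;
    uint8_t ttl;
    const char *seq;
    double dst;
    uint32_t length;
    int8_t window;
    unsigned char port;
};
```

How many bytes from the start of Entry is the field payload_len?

16

Point: 0..4  ack  (4B, 4-aligned); 4..6  magic  (2B, 2-aligned); 6..7  version  (1B, 1-aligned); 7..8  -- padding (1B); 8..16  src  (8B, 8-aligned); sizeof = 16, alignof = 8
0..16  proto  (16B, 8-aligned)
16..20  payload_len  (4B, 4-aligned)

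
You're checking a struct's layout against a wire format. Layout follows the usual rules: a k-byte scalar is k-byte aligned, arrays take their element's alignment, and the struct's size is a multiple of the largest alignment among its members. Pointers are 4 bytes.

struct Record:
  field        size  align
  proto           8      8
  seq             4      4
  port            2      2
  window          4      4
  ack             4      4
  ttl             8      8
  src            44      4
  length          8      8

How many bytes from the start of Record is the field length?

0..8  proto  (8B, 8-aligned)
8..12  seq  (4B, 4-aligned)
12..14  port  (2B, 2-aligned)
14..16  -- padding (2B)
16..20  window  (4B, 4-aligned)
20..24  ack  (4B, 4-aligned)
24..32  ttl  (8B, 8-aligned)
32..76  src  (44B, 4-aligned)
76..80  -- padding (4B)
80..88  length  (8B, 8-aligned)

80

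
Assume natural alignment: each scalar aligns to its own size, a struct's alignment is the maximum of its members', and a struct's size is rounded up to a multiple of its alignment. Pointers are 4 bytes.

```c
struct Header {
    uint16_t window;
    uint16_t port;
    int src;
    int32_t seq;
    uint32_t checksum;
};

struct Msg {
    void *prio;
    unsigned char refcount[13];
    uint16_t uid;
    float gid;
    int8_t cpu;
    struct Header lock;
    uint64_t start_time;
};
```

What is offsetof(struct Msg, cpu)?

24

Header: @0: window [2B, align 2] → 2; @2: port [2B, align 2] → 4; @4: src [4B, align 4] → 8; @8: seq [4B, align 4] → 12; @12: checksum [4B, align 4] → 16; size 16, align 4
@0: prio [4B, align 4] → 4
@4: refcount [13B, align 1] → 17
+1 pad (align 2)
@18: uid [2B, align 2] → 20
@20: gid [4B, align 4] → 24
@24: cpu [1B, align 1] → 25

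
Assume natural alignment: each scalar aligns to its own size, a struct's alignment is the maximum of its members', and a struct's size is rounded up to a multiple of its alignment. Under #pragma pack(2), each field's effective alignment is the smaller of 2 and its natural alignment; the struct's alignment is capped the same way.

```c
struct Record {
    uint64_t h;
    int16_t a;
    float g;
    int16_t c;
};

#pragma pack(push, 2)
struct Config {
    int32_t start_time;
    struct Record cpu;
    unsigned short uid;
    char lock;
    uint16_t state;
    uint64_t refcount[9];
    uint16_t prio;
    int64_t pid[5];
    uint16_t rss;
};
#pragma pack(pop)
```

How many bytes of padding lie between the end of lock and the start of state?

Record: h at 0 (size 8, align 8) → ends 8; a at 8 (size 2, align 2) → ends 10; pad 2 to align 4 for g; g at 12 (size 4, align 4) → ends 16; c at 16 (size 2, align 2) → ends 18; tail pad 6 to reach multiple of 8; total 24 bytes, alignment 8
start_time at 0 (size 4, align 2) → ends 4
cpu at 4 (size 24, align 2) → ends 28
uid at 28 (size 2, align 2) → ends 30
lock at 30 (size 1, align 1) → ends 31
pad 1 to align 2 for state
state at 32 (size 2, align 2) → ends 34

1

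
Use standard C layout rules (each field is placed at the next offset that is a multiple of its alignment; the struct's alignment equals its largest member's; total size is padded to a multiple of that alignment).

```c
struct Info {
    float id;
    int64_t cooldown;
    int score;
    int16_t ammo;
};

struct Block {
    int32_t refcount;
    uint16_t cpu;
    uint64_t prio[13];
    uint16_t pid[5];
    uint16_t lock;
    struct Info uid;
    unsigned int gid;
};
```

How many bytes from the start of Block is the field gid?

Info: @0: id [4B, align 4] → 4; +4 pad (align 8); @8: cooldown [8B, align 8] → 16; @16: score [4B, align 4] → 20; @20: ammo [2B, align 2] → 22; +2 tail pad (align 8); size 24, align 8
@0: refcount [4B, align 4] → 4
@4: cpu [2B, align 2] → 6
+2 pad (align 8)
@8: prio [104B, align 8] → 112
@112: pid [10B, align 2] → 122
@122: lock [2B, align 2] → 124
+4 pad (align 8)
@128: uid [24B, align 8] → 152
@152: gid [4B, align 4] → 156

152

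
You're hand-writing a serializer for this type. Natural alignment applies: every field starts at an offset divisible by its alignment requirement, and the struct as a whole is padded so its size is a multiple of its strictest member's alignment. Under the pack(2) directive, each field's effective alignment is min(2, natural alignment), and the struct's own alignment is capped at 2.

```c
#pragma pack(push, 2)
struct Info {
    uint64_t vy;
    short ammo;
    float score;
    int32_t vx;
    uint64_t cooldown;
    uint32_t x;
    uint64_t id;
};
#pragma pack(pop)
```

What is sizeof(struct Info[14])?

vy at 0 (size 8, align 2) → ends 8
ammo at 8 (size 2, align 2) → ends 10
score at 10 (size 4, align 2) → ends 14
vx at 14 (size 4, align 2) → ends 18
cooldown at 18 (size 8, align 2) → ends 26
x at 26 (size 4, align 2) → ends 30
id at 30 (size 8, align 2) → ends 38
total 38 bytes, alignment 2
array of 14: 14 × 38 = 532

532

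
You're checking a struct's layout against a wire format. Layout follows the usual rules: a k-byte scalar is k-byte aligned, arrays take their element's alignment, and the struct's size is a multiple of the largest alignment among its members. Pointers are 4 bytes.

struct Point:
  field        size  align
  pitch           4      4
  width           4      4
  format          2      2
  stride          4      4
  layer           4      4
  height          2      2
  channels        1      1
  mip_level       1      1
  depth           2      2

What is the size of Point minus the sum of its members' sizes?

@0: pitch [4B, align 4] → 4
@4: width [4B, align 4] → 8
@8: format [2B, align 2] → 10
+2 pad (align 4)
@12: stride [4B, align 4] → 16
@16: layer [4B, align 4] → 20
@20: height [2B, align 2] → 22
@22: channels [1B, align 1] → 23
@23: mip_level [1B, align 1] → 24
@24: depth [2B, align 2] → 26
+2 tail pad (align 4)
size 28, align 4
data bytes 24, size 28 → padding 4

4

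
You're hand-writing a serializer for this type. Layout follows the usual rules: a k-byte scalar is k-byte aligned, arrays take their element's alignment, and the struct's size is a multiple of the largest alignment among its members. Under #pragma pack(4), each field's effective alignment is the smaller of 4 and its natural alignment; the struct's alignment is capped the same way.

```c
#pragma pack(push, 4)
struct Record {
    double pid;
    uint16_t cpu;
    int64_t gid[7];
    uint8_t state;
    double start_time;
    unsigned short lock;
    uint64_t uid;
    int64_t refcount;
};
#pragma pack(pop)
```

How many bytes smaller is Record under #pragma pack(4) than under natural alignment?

12

natural layout:
  pid at 0 (size 8, align 8) → ends 8
  cpu at 8 (size 2, align 2) → ends 10
  pad 6 to align 8 for gid
  gid at 16 (size 56, align 8) → ends 72
  state at 72 (size 1, align 1) → ends 73
  pad 7 to align 8 for start_time
  start_time at 80 (size 8, align 8) → ends 88
  lock at 88 (size 2, align 2) → ends 90
  pad 6 to align 8 for uid
  uid at 96 (size 8, align 8) → ends 104
  refcount at 104 (size 8, align 8) → ends 112
  total 112 bytes, alignment 8
packed(4) layout:
  pid at 0 (size 8, align 4) → ends 8
  cpu at 8 (size 2, align 2) → ends 10
  pad 2 to align 4 for gid
  gid at 12 (size 56, align 4) → ends 68
  state at 68 (size 1, align 1) → ends 69
  pad 3 to align 4 for start_time
  start_time at 72 (size 8, align 4) → ends 80
  lock at 80 (size 2, align 2) → ends 82
  pad 2 to align 4 for uid
  uid at 84 (size 8, align 4) → ends 92
  refcount at 92 (size 8, align 4) → ends 100
  total 100 bytes, alignment 4
112 − 100 = 12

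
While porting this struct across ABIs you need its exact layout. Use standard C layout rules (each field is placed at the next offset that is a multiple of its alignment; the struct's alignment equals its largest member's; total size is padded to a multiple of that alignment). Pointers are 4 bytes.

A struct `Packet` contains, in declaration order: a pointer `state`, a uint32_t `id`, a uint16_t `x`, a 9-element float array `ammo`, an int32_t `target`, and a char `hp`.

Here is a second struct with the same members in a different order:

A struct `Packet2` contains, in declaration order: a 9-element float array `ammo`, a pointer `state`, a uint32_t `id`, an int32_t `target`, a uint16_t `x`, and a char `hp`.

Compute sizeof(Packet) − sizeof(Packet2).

4

state at 0 (size 4, align 4) → ends 4
id at 4 (size 4, align 4) → ends 8
x at 8 (size 2, align 2) → ends 10
pad 2 to align 4 for ammo
ammo at 12 (size 36, align 4) → ends 48
target at 48 (size 4, align 4) → ends 52
hp at 52 (size 1, align 1) → ends 53
tail pad 3 to reach multiple of 4
total 56 bytes, alignment 4
— Packet2 —
ammo at 0 (size 36, align 4) → ends 36
state at 36 (size 4, align 4) → ends 40
id at 40 (size 4, align 4) → ends 44
target at 44 (size 4, align 4) → ends 48
x at 48 (size 2, align 2) → ends 50
hp at 50 (size 1, align 1) → ends 51
tail pad 1 to reach multiple of 4
total 52 bytes, alignment 4
56 − 52 = 4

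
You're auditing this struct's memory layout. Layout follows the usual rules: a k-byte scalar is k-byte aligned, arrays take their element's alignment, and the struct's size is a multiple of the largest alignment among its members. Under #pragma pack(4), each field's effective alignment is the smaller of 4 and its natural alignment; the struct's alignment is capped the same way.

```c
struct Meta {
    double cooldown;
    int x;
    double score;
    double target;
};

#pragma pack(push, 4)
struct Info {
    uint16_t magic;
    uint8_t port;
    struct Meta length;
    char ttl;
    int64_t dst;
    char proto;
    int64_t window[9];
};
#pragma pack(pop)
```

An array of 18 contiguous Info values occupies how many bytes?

2232

Meta: cooldown at 0 (size 8, align 8) → ends 8; x at 8 (size 4, align 4) → ends 12; pad 4 to align 8 for score; score at 16 (size 8, align 8) → ends 24; target at 24 (size 8, align 8) → ends 32; total 32 bytes, alignment 8
magic at 0 (size 2, align 2) → ends 2
port at 2 (size 1, align 1) → ends 3
pad 1 to align 4 for length
length at 4 (size 32, align 4) → ends 36
ttl at 36 (size 1, align 1) → ends 37
pad 3 to align 4 for dst
dst at 40 (size 8, align 4) → ends 48
proto at 48 (size 1, align 1) → ends 49
pad 3 to align 4 for window
window at 52 (size 72, align 4) → ends 124
total 124 bytes, alignment 4
array of 18: 18 × 124 = 2232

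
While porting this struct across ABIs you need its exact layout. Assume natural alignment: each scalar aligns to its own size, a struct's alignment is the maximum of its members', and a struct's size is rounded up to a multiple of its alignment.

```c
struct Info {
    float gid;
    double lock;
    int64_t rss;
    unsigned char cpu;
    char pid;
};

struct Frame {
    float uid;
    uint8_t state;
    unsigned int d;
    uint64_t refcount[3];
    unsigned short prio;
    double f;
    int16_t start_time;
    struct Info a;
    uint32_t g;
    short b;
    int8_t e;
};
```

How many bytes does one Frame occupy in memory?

104 bytes

Info: 0..4  gid  (4B, 4-aligned); 4..8  -- padding (4B); 8..16  lock  (8B, 8-aligned); 16..24  rss  (8B, 8-aligned); 24..25  cpu  (1B, 1-aligned); 25..26  pid  (1B, 1-aligned); 26..32  -- tail padding (6B); sizeof = 32, alignof = 8
0..4  uid  (4B, 4-aligned)
4..5  state  (1B, 1-aligned)
5..8  -- padding (3B)
8..12  d  (4B, 4-aligned)
12..16  -- padding (4B)
16..40  refcount  (24B, 8-aligned)
40..42  prio  (2B, 2-aligned)
42..48  -- padding (6B)
48..56  f  (8B, 8-aligned)
56..58  start_time  (2B, 2-aligned)
58..64  -- padding (6B)
64..96  a  (32B, 8-aligned)
96..100  g  (4B, 4-aligned)
100..102  b  (2B, 2-aligned)
102..103  e  (1B, 1-aligned)
103..104  -- tail padding (1B)
sizeof = 104, alignof = 8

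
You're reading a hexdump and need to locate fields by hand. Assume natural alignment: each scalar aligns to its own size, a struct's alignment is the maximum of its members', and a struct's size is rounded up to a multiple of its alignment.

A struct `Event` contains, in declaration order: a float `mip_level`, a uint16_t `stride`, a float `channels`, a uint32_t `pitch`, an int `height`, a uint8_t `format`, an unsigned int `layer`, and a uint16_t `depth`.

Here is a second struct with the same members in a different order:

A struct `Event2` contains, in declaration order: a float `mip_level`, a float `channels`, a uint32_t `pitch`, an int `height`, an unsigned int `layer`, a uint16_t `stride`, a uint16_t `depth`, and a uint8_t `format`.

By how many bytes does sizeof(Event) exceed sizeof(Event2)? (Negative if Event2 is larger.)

4

0..4  mip_level  (4B, 4-aligned)
4..6  stride  (2B, 2-aligned)
6..8  -- padding (2B)
8..12  channels  (4B, 4-aligned)
12..16  pitch  (4B, 4-aligned)
16..20  height  (4B, 4-aligned)
20..21  format  (1B, 1-aligned)
21..24  -- padding (3B)
24..28  layer  (4B, 4-aligned)
28..30  depth  (2B, 2-aligned)
30..32  -- tail padding (2B)
sizeof = 32, alignof = 4
— Event2 —
0..4  mip_level  (4B, 4-aligned)
4..8  channels  (4B, 4-aligned)
8..12  pitch  (4B, 4-aligned)
12..16  height  (4B, 4-aligned)
16..20  layer  (4B, 4-aligned)
20..22  stride  (2B, 2-aligned)
22..24  depth  (2B, 2-aligned)
24..25  format  (1B, 1-aligned)
25..28  -- tail padding (3B)
sizeof = 28, alignof = 4
32 − 28 = 4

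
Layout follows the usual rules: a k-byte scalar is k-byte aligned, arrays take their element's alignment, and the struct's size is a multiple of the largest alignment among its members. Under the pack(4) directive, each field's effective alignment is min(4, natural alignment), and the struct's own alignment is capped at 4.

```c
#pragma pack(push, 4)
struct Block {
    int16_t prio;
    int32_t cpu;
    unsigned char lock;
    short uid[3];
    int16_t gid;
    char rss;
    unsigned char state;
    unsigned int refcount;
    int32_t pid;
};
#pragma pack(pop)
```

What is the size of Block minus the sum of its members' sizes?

3

prio at 0 (size 2, align 2) → ends 2
pad 2 to align 4 for cpu
cpu at 4 (size 4, align 4) → ends 8
lock at 8 (size 1, align 1) → ends 9
pad 1 to align 2 for uid
uid at 10 (size 6, align 2) → ends 16
gid at 16 (size 2, align 2) → ends 18
rss at 18 (size 1, align 1) → ends 19
state at 19 (size 1, align 1) → ends 20
refcount at 20 (size 4, align 4) → ends 24
pid at 24 (size 4, align 4) → ends 28
total 28 bytes, alignment 4
data bytes 25, size 28 → padding 3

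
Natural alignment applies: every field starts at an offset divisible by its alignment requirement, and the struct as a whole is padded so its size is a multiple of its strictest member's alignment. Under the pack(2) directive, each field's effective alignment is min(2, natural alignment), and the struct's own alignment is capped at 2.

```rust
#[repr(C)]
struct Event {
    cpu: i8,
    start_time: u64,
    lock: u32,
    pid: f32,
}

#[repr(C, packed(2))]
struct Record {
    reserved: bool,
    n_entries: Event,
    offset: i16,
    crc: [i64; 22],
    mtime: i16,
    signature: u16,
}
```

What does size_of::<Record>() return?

208

Event: @0: cpu [1B, align 1] → 1; +7 pad (align 8); @8: start_time [8B, align 8] → 16; @16: lock [4B, align 4] → 20; @20: pid [4B, align 4] → 24; size 24, align 8
@0: reserved [1B, align 1] → 1
+1 pad (align 2)
@2: n_entries [24B, align 2] → 26
@26: offset [2B, align 2] → 28
@28: crc [176B, align 2] → 204
@204: mtime [2B, align 2] → 206
@206: signature [2B, align 2] → 208
size 208, align 2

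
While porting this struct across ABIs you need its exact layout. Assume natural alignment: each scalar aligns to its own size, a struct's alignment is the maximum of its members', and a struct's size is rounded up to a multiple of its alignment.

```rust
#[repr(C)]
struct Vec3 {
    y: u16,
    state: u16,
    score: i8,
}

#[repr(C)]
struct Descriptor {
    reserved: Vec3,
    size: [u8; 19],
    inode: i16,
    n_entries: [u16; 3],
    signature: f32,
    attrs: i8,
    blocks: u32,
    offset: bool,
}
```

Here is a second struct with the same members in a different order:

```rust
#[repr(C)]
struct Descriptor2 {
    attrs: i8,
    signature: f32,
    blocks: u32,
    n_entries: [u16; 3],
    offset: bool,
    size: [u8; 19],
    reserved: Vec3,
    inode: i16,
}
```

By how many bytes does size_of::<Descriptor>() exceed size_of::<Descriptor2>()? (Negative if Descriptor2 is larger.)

4

Vec3: y at 0 (size 2, align 2) → ends 2; state at 2 (size 2, align 2) → ends 4; score at 4 (size 1, align 1) → ends 5; tail pad 1 to reach multiple of 2; total 6 bytes, alignment 2
reserved at 0 (size 6, align 2) → ends 6
size at 6 (size 19, align 1) → ends 25
pad 1 to align 2 for inode
inode at 26 (size 2, align 2) → ends 28
n_entries at 28 (size 6, align 2) → ends 34
pad 2 to align 4 for signature
signature at 36 (size 4, align 4) → ends 40
attrs at 40 (size 1, align 1) → ends 41
pad 3 to align 4 for blocks
blocks at 44 (size 4, align 4) → ends 48
offset at 48 (size 1, align 1) → ends 49
tail pad 3 to reach multiple of 4
total 52 bytes, alignment 4
— Descriptor2 —
attrs at 0 (size 1, align 1) → ends 1
pad 3 to align 4 for signature
signature at 4 (size 4, align 4) → ends 8
blocks at 8 (size 4, align 4) → ends 12
n_entries at 12 (size 6, align 2) → ends 18
offset at 18 (size 1, align 1) → ends 19
size at 19 (size 19, align 1) → ends 38
reserved at 38 (size 6, align 2) → ends 44
inode at 44 (size 2, align 2) → ends 46
tail pad 2 to reach multiple of 4
total 48 bytes, alignment 4
52 − 48 = 4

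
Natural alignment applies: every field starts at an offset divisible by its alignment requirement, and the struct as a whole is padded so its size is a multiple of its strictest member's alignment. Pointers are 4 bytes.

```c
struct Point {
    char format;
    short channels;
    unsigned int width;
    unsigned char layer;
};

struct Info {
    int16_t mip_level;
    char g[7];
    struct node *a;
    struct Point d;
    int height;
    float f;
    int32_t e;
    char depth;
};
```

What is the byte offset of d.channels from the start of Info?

18

Point: @0: format [1B, align 1] → 1; +1 pad (align 2); @2: channels [2B, align 2] → 4; @4: width [4B, align 4] → 8; @8: layer [1B, align 1] → 9; +3 tail pad (align 4); size 12, align 4
@0: mip_level [2B, align 2] → 2
@2: g [7B, align 1] → 9
+3 pad (align 4)
@12: a [4B, align 4] → 16
@16: d [12B, align 4] → 28
within Point: channels at 2
16 + 2 = 18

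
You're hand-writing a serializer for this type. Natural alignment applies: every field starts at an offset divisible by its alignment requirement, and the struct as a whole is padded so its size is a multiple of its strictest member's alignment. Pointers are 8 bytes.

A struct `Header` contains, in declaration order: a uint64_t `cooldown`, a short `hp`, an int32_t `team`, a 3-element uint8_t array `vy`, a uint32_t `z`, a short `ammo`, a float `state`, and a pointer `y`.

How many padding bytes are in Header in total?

cooldown at 0 (size 8, align 8) → ends 8
hp at 8 (size 2, align 2) → ends 10
pad 2 to align 4 for team
team at 12 (size 4, align 4) → ends 16
vy at 16 (size 3, align 1) → ends 19
pad 1 to align 4 for z
z at 20 (size 4, align 4) → ends 24
ammo at 24 (size 2, align 2) → ends 26
pad 2 to align 4 for state
state at 28 (size 4, align 4) → ends 32
y at 32 (size 8, align 8) → ends 40
total 40 bytes, alignment 8
data bytes 35, size 40 → padding 5

5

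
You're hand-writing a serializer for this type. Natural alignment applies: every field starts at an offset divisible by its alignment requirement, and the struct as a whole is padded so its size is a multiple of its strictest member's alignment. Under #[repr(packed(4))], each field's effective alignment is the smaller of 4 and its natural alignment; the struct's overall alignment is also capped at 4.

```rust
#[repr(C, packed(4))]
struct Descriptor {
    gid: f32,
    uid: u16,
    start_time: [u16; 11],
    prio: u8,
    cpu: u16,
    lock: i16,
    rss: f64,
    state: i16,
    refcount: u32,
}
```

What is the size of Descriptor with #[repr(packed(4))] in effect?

52

0..4  gid  (4B, 4-aligned)
4..6  uid  (2B, 2-aligned)
6..28  start_time  (22B, 2-aligned)
28..29  prio  (1B, 1-aligned)
29..30  -- padding (1B)
30..32  cpu  (2B, 2-aligned)
32..34  lock  (2B, 2-aligned)
34..36  -- padding (2B)
36..44  rss  (8B, 4-aligned)
44..46  state  (2B, 2-aligned)
46..48  -- padding (2B)
48..52  refcount  (4B, 4-aligned)
sizeof = 52, alignof = 4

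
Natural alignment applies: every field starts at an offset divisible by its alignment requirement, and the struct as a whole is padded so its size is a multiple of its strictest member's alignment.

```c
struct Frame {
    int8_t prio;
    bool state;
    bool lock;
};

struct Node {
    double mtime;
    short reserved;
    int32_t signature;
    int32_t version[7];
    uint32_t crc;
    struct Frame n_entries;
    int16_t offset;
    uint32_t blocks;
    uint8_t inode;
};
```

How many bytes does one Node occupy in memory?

64 bytes

Frame: @0: prio [1B, align 1] → 1; @1: state [1B, align 1] → 2; @2: lock [1B, align 1] → 3; size 3, align 1
@0: mtime [8B, align 8] → 8
@8: reserved [2B, align 2] → 10
+2 pad (align 4)
@12: signature [4B, align 4] → 16
@16: version [28B, align 4] → 44
@44: crc [4B, align 4] → 48
@48: n_entries [3B, align 1] → 51
+1 pad (align 2)
@52: offset [2B, align 2] → 54
+2 pad (align 4)
@56: blocks [4B, align 4] → 60
@60: inode [1B, align 1] → 61
+3 tail pad (align 8)
size 64, align 8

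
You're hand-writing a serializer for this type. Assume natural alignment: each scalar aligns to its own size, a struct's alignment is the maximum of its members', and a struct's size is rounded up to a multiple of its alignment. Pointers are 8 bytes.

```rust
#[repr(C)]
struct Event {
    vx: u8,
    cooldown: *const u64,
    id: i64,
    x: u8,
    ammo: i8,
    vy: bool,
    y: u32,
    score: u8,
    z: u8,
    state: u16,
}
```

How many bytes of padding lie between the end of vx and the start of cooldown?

@0: vx [1B, align 1] → 1
+7 pad (align 8)
@8: cooldown [8B, align 8] → 16

7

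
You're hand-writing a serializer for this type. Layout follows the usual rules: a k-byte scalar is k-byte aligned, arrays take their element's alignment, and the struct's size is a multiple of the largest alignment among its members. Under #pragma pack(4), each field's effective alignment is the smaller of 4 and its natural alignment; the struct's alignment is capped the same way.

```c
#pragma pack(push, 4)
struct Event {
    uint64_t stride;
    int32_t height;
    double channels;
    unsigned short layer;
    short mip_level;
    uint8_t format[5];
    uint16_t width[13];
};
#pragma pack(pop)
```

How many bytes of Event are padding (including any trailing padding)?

1

@0: stride [8B, align 4] → 8
@8: height [4B, align 4] → 12
@12: channels [8B, align 4] → 20
@20: layer [2B, align 2] → 22
@22: mip_level [2B, align 2] → 24
@24: format [5B, align 1] → 29
+1 pad (align 2)
@30: width [26B, align 2] → 56
size 56, align 4
data bytes 55, size 56 → padding 1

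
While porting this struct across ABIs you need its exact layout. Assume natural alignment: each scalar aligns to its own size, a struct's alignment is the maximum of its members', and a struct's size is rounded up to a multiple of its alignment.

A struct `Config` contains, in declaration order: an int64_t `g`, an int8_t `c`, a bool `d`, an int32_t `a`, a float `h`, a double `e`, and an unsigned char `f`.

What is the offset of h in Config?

g at 0 (size 8, align 8) → ends 8
c at 8 (size 1, align 1) → ends 9
d at 9 (size 1, align 1) → ends 10
pad 2 to align 4 for a
a at 12 (size 4, align 4) → ends 16
h at 16 (size 4, align 4) → ends 20

16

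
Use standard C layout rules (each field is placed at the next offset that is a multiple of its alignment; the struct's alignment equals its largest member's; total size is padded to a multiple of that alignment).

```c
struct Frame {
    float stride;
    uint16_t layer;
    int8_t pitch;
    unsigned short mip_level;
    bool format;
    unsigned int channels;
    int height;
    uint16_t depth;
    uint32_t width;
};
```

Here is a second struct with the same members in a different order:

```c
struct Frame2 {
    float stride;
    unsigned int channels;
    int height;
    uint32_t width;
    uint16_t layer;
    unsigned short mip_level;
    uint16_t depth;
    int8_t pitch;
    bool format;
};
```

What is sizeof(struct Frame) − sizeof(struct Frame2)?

4

stride at 0 (size 4, align 4) → ends 4
layer at 4 (size 2, align 2) → ends 6
pitch at 6 (size 1, align 1) → ends 7
pad 1 to align 2 for mip_level
mip_level at 8 (size 2, align 2) → ends 10
format at 10 (size 1, align 1) → ends 11
pad 1 to align 4 for channels
channels at 12 (size 4, align 4) → ends 16
height at 16 (size 4, align 4) → ends 20
depth at 20 (size 2, align 2) → ends 22
pad 2 to align 4 for width
width at 24 (size 4, align 4) → ends 28
total 28 bytes, alignment 4
— Frame2 —
stride at 0 (size 4, align 4) → ends 4
channels at 4 (size 4, align 4) → ends 8
height at 8 (size 4, align 4) → ends 12
width at 12 (size 4, align 4) → ends 16
layer at 16 (size 2, align 2) → ends 18
mip_level at 18 (size 2, align 2) → ends 20
depth at 20 (size 2, align 2) → ends 22
pitch at 22 (size 1, align 1) → ends 23
format at 23 (size 1, align 1) → ends 24
total 24 bytes, alignment 4
28 − 24 = 4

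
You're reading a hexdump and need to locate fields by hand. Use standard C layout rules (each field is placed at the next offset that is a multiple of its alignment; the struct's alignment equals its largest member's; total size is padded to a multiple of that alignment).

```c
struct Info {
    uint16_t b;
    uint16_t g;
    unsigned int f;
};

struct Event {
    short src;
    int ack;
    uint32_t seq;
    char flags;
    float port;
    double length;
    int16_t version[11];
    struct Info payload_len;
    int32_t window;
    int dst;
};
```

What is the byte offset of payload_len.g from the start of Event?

58

Info: b at 0 (size 2, align 2) → ends 2; g at 2 (size 2, align 2) → ends 4; f at 4 (size 4, align 4) → ends 8; total 8 bytes, alignment 4
src at 0 (size 2, align 2) → ends 2
pad 2 to align 4 for ack
ack at 4 (size 4, align 4) → ends 8
seq at 8 (size 4, align 4) → ends 12
flags at 12 (size 1, align 1) → ends 13
pad 3 to align 4 for port
port at 16 (size 4, align 4) → ends 20
pad 4 to align 8 for length
length at 24 (size 8, align 8) → ends 32
version at 32 (size 22, align 2) → ends 54
pad 2 to align 4 for payload_len
payload_len at 56 (size 8, align 4) → ends 64
within Info: g at 2
56 + 2 = 58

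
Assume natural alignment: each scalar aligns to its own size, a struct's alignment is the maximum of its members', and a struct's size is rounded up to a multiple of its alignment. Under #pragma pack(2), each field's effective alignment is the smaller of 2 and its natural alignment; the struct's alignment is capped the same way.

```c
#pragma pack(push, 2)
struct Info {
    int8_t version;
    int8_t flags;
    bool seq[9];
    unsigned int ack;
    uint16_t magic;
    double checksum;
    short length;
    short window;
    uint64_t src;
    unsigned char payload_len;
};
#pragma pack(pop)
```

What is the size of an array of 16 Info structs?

640

@0: version [1B, align 1] → 1
@1: flags [1B, align 1] → 2
@2: seq [9B, align 1] → 11
+1 pad (align 2)
@12: ack [4B, align 2] → 16
@16: magic [2B, align 2] → 18
@18: checksum [8B, align 2] → 26
@26: length [2B, align 2] → 28
@28: window [2B, align 2] → 30
@30: src [8B, align 2] → 38
@38: payload_len [1B, align 1] → 39
+1 tail pad (align 2)
size 40, align 2
array of 16: 16 × 40 = 640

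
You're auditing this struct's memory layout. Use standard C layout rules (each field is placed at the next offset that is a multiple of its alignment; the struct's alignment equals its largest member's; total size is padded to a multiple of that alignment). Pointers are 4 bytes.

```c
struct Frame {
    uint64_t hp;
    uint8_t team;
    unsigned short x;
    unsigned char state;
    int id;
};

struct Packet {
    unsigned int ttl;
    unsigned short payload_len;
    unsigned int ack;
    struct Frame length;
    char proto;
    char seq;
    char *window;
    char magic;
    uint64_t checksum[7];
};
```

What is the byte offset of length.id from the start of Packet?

32

Frame: 0..8  hp  (8B, 8-aligned); 8..9  team  (1B, 1-aligned); 9..10  -- padding (1B); 10..12  x  (2B, 2-aligned); 12..13  state  (1B, 1-aligned); 13..16  -- padding (3B); 16..20  id  (4B, 4-aligned); 20..24  -- tail padding (4B); sizeof = 24, alignof = 8
0..4  ttl  (4B, 4-aligned)
4..6  payload_len  (2B, 2-aligned)
6..8  -- padding (2B)
8..12  ack  (4B, 4-aligned)
12..16  -- padding (4B)
16..40  length  (24B, 8-aligned)
within Frame: id at 16
16 + 16 = 32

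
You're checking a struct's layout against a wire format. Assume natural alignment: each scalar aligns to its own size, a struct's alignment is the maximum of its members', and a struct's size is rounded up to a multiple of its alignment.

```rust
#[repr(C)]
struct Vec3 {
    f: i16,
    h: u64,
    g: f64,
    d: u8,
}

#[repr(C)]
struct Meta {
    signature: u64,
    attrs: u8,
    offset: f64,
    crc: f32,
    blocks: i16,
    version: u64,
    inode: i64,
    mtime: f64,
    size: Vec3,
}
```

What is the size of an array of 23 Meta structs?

Vec3: f at 0 (size 2, align 2) → ends 2; pad 6 to align 8 for h; h at 8 (size 8, align 8) → ends 16; g at 16 (size 8, align 8) → ends 24; d at 24 (size 1, align 1) → ends 25; tail pad 7 to reach multiple of 8; total 32 bytes, alignment 8
signature at 0 (size 8, align 8) → ends 8
attrs at 8 (size 1, align 1) → ends 9
pad 7 to align 8 for offset
offset at 16 (size 8, align 8) → ends 24
crc at 24 (size 4, align 4) → ends 28
blocks at 28 (size 2, align 2) → ends 30
pad 2 to align 8 for version
version at 32 (size 8, align 8) → ends 40
inode at 40 (size 8, align 8) → ends 48
mtime at 48 (size 8, align 8) → ends 56
size at 56 (size 32, align 8) → ends 88
total 88 bytes, alignment 8
array of 23: 23 × 88 = 2024

2024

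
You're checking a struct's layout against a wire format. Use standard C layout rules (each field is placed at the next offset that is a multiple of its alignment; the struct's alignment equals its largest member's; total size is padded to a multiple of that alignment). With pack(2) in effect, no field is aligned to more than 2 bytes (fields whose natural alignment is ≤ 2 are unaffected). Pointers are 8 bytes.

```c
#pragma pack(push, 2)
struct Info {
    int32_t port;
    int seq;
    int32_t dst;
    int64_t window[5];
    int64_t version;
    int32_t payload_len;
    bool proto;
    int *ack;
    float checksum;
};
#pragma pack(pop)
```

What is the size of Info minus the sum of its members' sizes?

1

@0: port [4B, align 2] → 4
@4: seq [4B, align 2] → 8
@8: dst [4B, align 2] → 12
@12: window [40B, align 2] → 52
@52: version [8B, align 2] → 60
@60: payload_len [4B, align 2] → 64
@64: proto [1B, align 1] → 65
+1 pad (align 2)
@66: ack [8B, align 2] → 74
@74: checksum [4B, align 2] → 78
size 78, align 2
data bytes 77, size 78 → padding 1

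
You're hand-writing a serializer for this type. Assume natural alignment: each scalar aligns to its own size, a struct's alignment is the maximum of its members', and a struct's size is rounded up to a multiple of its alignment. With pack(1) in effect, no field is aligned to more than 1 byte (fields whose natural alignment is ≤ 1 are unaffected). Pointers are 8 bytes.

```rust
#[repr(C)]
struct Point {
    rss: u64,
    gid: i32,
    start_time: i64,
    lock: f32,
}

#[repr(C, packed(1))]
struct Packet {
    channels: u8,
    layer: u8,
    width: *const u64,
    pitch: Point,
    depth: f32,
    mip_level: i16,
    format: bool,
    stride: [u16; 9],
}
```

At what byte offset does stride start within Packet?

Point: 0..8  rss  (8B, 8-aligned); 8..12  gid  (4B, 4-aligned); 12..16  -- padding (4B); 16..24  start_time  (8B, 8-aligned); 24..28  lock  (4B, 4-aligned); 28..32  -- tail padding (4B); sizeof = 32, alignof = 8
0..1  channels  (1B, 1-aligned)
1..2  layer  (1B, 1-aligned)
2..10  width  (8B, 1-aligned)
10..42  pitch  (32B, 1-aligned)
42..46  depth  (4B, 1-aligned)
46..48  mip_level  (2B, 1-aligned)
48..49  format  (1B, 1-aligned)
49..67  stride  (18B, 1-aligned)

49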